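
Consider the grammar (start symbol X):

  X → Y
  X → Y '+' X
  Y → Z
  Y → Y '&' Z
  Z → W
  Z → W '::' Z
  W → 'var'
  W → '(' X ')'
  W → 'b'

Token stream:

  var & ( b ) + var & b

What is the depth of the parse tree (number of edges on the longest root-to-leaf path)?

8

[X [Y [Y [Z [W var]]] & [Z [W ( [X [Y [Z [W b]]]] )]]] + [X [Y [Y [Z [W var]]] & [Z [W b]]]]]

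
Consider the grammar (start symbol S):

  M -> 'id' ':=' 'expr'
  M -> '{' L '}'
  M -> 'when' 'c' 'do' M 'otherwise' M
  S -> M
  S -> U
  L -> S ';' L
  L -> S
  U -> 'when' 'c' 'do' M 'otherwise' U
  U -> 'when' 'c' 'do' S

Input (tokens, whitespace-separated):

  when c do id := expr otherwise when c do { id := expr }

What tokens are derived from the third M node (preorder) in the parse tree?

id := expr

[S [U when c do [M id := expr] otherwise [U when c do [S [M { [L [S [M id := expr]]] }]]]]]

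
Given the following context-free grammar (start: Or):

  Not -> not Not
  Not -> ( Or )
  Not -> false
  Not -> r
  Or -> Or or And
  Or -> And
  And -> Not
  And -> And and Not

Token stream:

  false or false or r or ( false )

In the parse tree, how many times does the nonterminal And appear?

[Or [Or [Or [Or [And [Not false]]] or [And [Not false]]] or [And [Not r]]] or [And [Not ( [Or [And [Not false]]] )]]]

5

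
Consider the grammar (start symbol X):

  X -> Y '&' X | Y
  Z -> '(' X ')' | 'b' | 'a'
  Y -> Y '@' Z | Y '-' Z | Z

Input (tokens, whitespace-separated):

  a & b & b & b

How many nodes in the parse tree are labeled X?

4

[X [Y [Z a]] & [X [Y [Z b]] & [X [Y [Z b]] & [X [Y [Z b]]]]]]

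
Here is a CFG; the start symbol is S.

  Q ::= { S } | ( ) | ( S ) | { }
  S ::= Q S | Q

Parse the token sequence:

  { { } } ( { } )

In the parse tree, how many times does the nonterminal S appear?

4

[S [Q { [S [Q { }]] }] [S [Q ( [S [Q { }]] )]]]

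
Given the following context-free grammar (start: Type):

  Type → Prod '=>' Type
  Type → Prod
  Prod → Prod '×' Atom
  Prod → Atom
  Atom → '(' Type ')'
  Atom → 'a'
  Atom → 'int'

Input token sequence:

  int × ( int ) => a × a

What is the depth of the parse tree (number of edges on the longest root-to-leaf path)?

[Type [Prod [Prod [Atom int]] × [Atom ( [Type [Prod [Atom int]]] )]] => [Type [Prod [Prod [Atom a]] × [Atom a]]]]

6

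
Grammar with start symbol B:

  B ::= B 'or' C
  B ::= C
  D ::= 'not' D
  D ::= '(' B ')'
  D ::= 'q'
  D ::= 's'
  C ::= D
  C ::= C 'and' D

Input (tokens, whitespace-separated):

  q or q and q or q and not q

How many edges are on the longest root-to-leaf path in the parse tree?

[B [B [B [C [D q]]] or [C [C [D q]] and [D q]]] or [C [C [D q]] and [D not [D q]]]]

5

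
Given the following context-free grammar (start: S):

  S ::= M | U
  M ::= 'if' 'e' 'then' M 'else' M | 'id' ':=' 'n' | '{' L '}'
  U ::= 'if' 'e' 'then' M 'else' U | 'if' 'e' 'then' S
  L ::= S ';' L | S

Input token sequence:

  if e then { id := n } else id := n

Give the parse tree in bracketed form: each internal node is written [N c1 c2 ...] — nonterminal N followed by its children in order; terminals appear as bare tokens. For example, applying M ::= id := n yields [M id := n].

S
M
if e then M else M
if e then { L } else M
if e then { S } else M
if e then { M } else M
if e then { id := n } else M
if e then { id := n } else id := n

[S [M if e then [M { [L [S [M id := n]]] }] else [M id := n]]]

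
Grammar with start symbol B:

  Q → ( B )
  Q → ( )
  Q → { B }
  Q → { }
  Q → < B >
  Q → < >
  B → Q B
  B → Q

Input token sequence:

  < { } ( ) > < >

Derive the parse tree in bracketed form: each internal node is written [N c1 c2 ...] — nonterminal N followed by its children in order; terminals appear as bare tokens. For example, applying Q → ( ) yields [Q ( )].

B
Q B
< B > B
< Q B > B
< { } B > B
< { } Q > B
< { } ( ) > B
< { } ( ) > Q
< { } ( ) > < >

[B [Q < [B [Q { }] [B [Q ( )]]] >] [B [Q < >]]]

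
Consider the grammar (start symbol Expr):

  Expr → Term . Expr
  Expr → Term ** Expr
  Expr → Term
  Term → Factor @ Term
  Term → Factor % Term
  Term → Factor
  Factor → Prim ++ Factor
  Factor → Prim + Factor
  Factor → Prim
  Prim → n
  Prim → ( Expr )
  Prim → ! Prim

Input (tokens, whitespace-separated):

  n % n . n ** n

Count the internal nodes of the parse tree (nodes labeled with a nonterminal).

[Expr [Term [Factor [Prim n]] % [Term [Factor [Prim n]]]] . [Expr [Term [Factor [Prim n]]] ** [Expr [Term [Factor [Prim n]]]]]]

15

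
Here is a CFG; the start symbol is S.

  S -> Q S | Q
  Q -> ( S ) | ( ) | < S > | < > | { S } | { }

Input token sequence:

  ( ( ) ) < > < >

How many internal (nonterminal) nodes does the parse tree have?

8

[S [Q ( [S [Q ( )]] )] [S [Q < >] [S [Q < >]]]]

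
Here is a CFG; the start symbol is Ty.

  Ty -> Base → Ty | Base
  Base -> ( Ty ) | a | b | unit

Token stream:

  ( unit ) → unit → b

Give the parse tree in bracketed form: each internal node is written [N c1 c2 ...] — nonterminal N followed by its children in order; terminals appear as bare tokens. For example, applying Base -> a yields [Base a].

Ty
Base → Ty
( Ty ) → Ty
( Base ) → Ty
( unit ) → Ty
( unit ) → Base → Ty
( unit ) → unit → Ty
( unit ) → unit → Base
( unit ) → unit → b

[Ty [Base ( [Ty [Base unit]] )] → [Ty [Base unit] → [Ty [Base b]]]]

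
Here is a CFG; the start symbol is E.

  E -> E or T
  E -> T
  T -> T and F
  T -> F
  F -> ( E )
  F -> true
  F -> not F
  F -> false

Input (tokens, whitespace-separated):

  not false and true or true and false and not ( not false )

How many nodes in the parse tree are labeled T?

[E [E [T [T [F not [F false]]] and [F true]]] or [T [T [T [F true]] and [F false]] and [F not [F ( [E [T [F not [F false]]]] )]]]]

6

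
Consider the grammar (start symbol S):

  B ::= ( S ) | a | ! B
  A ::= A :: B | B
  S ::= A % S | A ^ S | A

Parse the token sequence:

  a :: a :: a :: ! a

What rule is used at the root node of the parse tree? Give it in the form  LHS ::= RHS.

[S [A [A [A [A [B a]] :: [B a]] :: [B a]] :: [B ! [B a]]]]

S ::= A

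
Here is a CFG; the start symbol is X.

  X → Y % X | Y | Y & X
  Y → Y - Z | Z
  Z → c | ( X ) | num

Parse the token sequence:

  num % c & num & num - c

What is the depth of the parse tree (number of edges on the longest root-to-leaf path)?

[X [Y [Z num]] % [X [Y [Z c]] & [X [Y [Z num]] & [X [Y [Y [Z num]] - [Z c]]]]]]

7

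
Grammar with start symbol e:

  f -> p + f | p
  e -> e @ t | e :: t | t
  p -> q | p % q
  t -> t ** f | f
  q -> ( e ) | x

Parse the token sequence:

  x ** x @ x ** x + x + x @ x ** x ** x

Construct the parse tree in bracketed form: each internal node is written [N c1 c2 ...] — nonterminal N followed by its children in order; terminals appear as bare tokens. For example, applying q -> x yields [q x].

[e [e [e [t [t [f [p [q x]]]] ** [f [p [q x]]]]] @ [t [t [f [p [q x]]]] ** [f [p [q x]] + [f [p [q x]] + [f [p [q x]]]]]]] @ [t [t [t [f [p [q x]]]] ** [f [p [q x]]]] ** [f [p [q x]]]]]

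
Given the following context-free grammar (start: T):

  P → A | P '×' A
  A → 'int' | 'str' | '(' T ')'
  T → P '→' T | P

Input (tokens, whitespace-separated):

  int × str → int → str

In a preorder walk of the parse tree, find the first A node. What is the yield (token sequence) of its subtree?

int

[T [P [P [A int]] × [A str]] → [T [P [A int]] → [T [P [A str]]]]]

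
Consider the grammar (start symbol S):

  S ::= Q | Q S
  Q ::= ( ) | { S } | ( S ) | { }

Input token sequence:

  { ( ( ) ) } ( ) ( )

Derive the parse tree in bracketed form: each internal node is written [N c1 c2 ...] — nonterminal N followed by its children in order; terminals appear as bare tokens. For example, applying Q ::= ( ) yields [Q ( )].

S
Q S
{ S } S
{ Q } S
{ ( S ) } S
{ ( Q ) } S
{ ( ( ) ) } S
{ ( ( ) ) } Q S
{ ( ( ) ) } ( ) S
{ ( ( ) ) } ( ) Q
{ ( ( ) ) } ( ) ( )

[S [Q { [S [Q ( [S [Q ( )]] )]] }] [S [Q ( )] [S [Q ( )]]]]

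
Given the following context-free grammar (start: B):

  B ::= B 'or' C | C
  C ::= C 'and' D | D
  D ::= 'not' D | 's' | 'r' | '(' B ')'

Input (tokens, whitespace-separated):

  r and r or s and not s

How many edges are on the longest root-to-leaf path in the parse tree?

[B [B [C [C [D r]] and [D r]]] or [C [C [D s]] and [D not [D s]]]]

5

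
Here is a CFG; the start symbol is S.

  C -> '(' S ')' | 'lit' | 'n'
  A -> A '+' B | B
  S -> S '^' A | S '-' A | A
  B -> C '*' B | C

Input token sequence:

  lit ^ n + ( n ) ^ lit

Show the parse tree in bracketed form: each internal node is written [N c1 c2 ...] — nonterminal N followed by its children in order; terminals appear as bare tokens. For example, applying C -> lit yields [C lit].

S
S ^ A
S ^ A ^ A
A ^ A ^ A
B ^ A ^ A
C ^ A ^ A
lit ^ A ^ A
lit ^ A + B ^ A
lit ^ B + B ^ A
lit ^ C + B ^ A
lit ^ n + B ^ A
lit ^ n + C ^ A
lit ^ n + ( S ) ^ A
lit ^ n + ( A ) ^ A
lit ^ n + ( B ) ^ A
lit ^ n + ( C ) ^ A
lit ^ n + ( n ) ^ A
lit ^ n + ( n ) ^ B
lit ^ n + ( n ) ^ C
lit ^ n + ( n ) ^ lit

[S [S [S [A [B [C lit]]]] ^ [A [A [B [C n]]] + [B [C ( [S [A [B [C n]]]] )]]]] ^ [A [B [C lit]]]]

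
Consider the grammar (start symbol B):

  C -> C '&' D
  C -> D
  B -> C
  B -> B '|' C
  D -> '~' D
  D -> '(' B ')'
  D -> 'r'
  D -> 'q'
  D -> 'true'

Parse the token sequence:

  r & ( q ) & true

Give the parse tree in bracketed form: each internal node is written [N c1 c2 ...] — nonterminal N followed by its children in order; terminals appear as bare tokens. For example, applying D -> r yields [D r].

B
C
C & D
C & D & D
D & D & D
r & D & D
r & ( B ) & D
r & ( C ) & D
r & ( D ) & D
r & ( q ) & D
r & ( q ) & true

[B [C [C [C [D r]] & [D ( [B [C [D q]]] )]] & [D true]]]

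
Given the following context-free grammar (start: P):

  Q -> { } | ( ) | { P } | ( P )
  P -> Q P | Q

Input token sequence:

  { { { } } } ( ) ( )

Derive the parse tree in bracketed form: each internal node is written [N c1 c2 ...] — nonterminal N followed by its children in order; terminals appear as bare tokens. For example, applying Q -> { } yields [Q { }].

[P [Q { [P [Q { [P [Q { }]] }]] }] [P [Q ( )] [P [Q ( )]]]]

P
Q P
{ P } P
{ Q } P
{ { P } } P
{ { Q } } P
{ { { } } } P
{ { { } } } Q P
{ { { } } } ( ) P
{ { { } } } ( ) Q
{ { { } } } ( ) ( )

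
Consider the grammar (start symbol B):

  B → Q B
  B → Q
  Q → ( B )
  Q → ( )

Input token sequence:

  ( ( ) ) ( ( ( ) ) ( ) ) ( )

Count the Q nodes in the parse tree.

[B [Q ( [B [Q ( )]] )] [B [Q ( [B [Q ( [B [Q ( )]] )] [B [Q ( )]]] )] [B [Q ( )]]]]

7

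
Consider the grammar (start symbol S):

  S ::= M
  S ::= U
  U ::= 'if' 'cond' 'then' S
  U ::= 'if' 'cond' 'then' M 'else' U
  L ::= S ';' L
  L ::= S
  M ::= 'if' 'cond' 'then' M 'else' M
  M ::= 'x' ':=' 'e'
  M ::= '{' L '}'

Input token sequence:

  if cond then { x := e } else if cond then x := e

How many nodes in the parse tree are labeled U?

[S [U if cond then [M { [L [S [M x := e]]] }] else [U if cond then [S [M x := e]]]]]

2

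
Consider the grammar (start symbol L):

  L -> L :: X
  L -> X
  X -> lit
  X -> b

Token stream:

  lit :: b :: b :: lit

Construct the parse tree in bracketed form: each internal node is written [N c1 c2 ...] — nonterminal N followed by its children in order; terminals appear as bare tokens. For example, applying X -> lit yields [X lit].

L
L :: X
L :: X :: X
L :: X :: X :: X
X :: X :: X :: X
lit :: X :: X :: X
lit :: b :: X :: X
lit :: b :: b :: X
lit :: b :: b :: lit

[L [L [L [L [X lit]] :: [X b]] :: [X b]] :: [X lit]]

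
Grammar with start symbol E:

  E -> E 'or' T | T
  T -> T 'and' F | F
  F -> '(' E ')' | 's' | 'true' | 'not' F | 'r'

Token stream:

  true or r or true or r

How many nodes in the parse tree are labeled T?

[E [E [E [E [T [F true]]] or [T [F r]]] or [T [F true]]] or [T [F r]]]

4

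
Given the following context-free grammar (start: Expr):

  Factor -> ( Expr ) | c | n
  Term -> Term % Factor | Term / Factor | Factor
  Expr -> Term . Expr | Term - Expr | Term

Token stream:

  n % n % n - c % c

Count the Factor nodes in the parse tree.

5

[Expr [Term [Term [Term [Factor n]] % [Factor n]] % [Factor n]] - [Expr [Term [Term [Factor c]] % [Factor c]]]]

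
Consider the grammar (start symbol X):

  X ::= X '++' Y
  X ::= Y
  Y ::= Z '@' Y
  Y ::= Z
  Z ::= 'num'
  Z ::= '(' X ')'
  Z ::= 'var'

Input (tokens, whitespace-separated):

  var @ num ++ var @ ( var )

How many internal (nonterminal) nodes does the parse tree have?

[X [X [Y [Z var] @ [Y [Z num]]]] ++ [Y [Z var] @ [Y [Z ( [X [Y [Z var]]] )]]]]

13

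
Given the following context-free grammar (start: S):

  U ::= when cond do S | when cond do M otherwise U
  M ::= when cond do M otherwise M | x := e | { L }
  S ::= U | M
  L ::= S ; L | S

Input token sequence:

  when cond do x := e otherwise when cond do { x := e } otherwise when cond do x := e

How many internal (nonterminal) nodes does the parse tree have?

[S [U when cond do [M x := e] otherwise [U when cond do [M { [L [S [M x := e]]] }] otherwise [U when cond do [S [M x := e]]]]]]

11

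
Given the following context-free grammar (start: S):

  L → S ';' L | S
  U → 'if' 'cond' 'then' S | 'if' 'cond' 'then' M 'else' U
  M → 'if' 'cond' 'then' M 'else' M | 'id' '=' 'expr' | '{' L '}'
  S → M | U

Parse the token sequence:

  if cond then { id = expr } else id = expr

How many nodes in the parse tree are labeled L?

1

[S [M if cond then [M { [L [S [M id = expr]]] }] else [M id = expr]]]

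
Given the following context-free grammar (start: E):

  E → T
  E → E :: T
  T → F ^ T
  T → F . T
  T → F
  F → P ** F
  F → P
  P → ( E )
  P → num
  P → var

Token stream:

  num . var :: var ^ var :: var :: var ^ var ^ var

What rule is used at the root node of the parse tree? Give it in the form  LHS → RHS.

[E [E [E [E [T [F [P num]] . [T [F [P var]]]]] :: [T [F [P var]] ^ [T [F [P var]]]]] :: [T [F [P var]]]] :: [T [F [P var]] ^ [T [F [P var]] ^ [T [F [P var]]]]]]

E → E :: T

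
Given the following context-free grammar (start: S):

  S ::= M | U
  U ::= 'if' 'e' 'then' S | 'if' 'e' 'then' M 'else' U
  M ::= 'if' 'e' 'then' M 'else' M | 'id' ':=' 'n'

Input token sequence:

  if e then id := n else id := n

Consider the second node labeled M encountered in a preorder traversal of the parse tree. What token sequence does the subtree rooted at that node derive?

id := n

[S [M if e then [M id := n] else [M id := n]]]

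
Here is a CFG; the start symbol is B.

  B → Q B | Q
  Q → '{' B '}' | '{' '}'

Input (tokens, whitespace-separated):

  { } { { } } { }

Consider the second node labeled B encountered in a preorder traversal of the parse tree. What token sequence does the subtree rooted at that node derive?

[B [Q { }] [B [Q { [B [Q { }]] }] [B [Q { }]]]]

{ { } } { }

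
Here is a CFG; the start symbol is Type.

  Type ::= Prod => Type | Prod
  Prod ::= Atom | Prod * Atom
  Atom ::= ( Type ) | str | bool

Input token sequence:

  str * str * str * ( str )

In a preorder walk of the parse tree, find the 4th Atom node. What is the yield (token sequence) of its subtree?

( str )

[Type [Prod [Prod [Prod [Prod [Atom str]] * [Atom str]] * [Atom str]] * [Atom ( [Type [Prod [Atom str]]] )]]]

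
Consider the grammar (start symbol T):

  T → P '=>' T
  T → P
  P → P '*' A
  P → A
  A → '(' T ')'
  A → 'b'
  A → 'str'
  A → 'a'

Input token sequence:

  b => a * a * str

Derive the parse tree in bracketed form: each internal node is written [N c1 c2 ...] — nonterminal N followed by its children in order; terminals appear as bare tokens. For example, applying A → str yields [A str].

[T [P [A b]] => [T [P [P [P [A a]] * [A a]] * [A str]]]]

T
P => T
A => T
b => T
b => P
b => P * A
b => P * A * A
b => A * A * A
b => a * A * A
b => a * a * A
b => a * a * str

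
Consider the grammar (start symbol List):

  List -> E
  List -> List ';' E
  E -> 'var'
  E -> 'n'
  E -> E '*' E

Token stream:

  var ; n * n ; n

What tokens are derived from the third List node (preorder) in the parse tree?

var

[List [List [List [E var]] ; [E [E n] * [E n]]] ; [E n]]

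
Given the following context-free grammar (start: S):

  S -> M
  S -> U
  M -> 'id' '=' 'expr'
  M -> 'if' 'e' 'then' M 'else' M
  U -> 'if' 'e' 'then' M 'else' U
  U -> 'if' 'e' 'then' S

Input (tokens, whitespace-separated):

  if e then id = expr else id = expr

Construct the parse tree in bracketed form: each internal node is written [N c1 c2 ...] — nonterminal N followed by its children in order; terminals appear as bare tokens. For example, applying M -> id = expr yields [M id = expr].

[S [M if e then [M id = expr] else [M id = expr]]]

S
M
if e then M else M
if e then id = expr else M
if e then id = expr else id = expr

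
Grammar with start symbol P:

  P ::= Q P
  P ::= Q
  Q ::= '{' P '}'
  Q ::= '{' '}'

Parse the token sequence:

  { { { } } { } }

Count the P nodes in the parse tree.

[P [Q { [P [Q { [P [Q { }]] }] [P [Q { }]]] }]]

4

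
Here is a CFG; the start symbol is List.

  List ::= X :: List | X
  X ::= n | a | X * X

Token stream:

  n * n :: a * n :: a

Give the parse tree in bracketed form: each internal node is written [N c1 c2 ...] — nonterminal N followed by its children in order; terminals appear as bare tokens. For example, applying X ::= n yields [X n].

[List [X [X n] * [X n]] :: [List [X [X a] * [X n]] :: [List [X a]]]]

List
X :: List
X * X :: List
n * X :: List
n * n :: List
n * n :: X :: List
n * n :: X * X :: List
n * n :: a * X :: List
n * n :: a * n :: List
n * n :: a * n :: X
n * n :: a * n :: a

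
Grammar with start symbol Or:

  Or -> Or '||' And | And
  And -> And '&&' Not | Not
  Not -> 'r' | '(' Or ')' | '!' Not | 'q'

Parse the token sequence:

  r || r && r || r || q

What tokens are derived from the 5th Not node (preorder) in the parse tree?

q

[Or [Or [Or [Or [And [Not r]]] || [And [And [Not r]] && [Not r]]] || [And [Not r]]] || [And [Not q]]]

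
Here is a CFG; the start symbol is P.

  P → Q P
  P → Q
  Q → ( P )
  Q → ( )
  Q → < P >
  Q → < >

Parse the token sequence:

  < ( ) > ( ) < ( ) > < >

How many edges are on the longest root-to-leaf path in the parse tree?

[P [Q < [P [Q ( )]] >] [P [Q ( )] [P [Q < [P [Q ( )]] >] [P [Q < >]]]]]

6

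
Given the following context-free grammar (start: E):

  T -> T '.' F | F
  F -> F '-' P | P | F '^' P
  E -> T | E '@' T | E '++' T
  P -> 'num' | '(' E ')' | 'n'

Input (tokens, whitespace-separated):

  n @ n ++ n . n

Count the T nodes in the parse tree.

4

[E [E [E [T [F [P n]]]] @ [T [F [P n]]]] ++ [T [T [F [P n]]] . [F [P n]]]]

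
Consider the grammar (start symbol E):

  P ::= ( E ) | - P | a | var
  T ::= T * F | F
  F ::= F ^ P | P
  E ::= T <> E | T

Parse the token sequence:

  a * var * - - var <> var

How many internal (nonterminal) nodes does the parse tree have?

[E [T [T [T [F [P a]]] * [F [P var]]] * [F [P - [P - [P var]]]]] <> [E [T [F [P var]]]]]

16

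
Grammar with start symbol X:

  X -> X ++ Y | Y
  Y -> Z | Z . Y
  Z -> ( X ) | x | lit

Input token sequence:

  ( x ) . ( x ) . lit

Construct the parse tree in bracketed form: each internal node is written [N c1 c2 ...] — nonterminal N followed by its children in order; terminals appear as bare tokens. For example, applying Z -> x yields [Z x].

[X [Y [Z ( [X [Y [Z x]]] )] . [Y [Z ( [X [Y [Z x]]] )] . [Y [Z lit]]]]]

X
Y
Z . Y
( X ) . Y
( Y ) . Y
( Z ) . Y
( x ) . Y
( x ) . Z . Y
( x ) . ( X ) . Y
( x ) . ( Y ) . Y
( x ) . ( Z ) . Y
( x ) . ( x ) . Y
( x ) . ( x ) . Z
( x ) . ( x ) . lit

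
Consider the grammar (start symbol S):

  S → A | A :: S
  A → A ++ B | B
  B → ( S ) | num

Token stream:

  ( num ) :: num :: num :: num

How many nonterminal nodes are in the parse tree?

15

[S [A [B ( [S [A [B num]]] )]] :: [S [A [B num]] :: [S [A [B num]] :: [S [A [B num]]]]]]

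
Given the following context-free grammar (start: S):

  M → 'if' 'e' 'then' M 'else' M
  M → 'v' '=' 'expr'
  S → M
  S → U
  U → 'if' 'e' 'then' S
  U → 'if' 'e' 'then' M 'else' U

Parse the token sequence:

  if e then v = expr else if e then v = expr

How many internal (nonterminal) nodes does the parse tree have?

6

[S [U if e then [M v = expr] else [U if e then [S [M v = expr]]]]]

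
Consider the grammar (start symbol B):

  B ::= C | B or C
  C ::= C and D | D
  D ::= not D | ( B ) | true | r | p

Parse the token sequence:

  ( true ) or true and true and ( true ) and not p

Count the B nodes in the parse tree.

[B [B [C [D ( [B [C [D true]]] )]]] or [C [C [C [C [D true]] and [D true]] and [D ( [B [C [D true]]] )]] and [D not [D p]]]]

4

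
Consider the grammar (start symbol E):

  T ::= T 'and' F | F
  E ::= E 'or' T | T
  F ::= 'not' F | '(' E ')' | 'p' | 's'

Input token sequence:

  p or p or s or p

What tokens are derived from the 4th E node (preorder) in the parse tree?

[E [E [E [E [T [F p]]] or [T [F p]]] or [T [F s]]] or [T [F p]]]

p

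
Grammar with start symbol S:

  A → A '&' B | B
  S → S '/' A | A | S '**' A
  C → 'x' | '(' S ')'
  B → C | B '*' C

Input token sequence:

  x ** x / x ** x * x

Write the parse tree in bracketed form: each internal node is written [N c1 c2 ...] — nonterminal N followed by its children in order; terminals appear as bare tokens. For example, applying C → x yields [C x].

[S [S [S [S [A [B [C x]]]] ** [A [B [C x]]]] / [A [B [C x]]]] ** [A [B [B [C x]] * [C x]]]]

S
S ** A
S / A ** A
S ** A / A ** A
A ** A / A ** A
B ** A / A ** A
C ** A / A ** A
x ** A / A ** A
x ** B / A ** A
x ** C / A ** A
x ** x / A ** A
x ** x / B ** A
x ** x / C ** A
x ** x / x ** A
x ** x / x ** B
x ** x / x ** B * C
x ** x / x ** C * C
x ** x / x ** x * C
x ** x / x ** x * x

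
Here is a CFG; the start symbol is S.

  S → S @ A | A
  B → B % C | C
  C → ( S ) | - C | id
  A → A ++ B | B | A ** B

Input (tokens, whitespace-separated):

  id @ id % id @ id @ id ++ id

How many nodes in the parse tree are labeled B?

[S [S [S [S [A [B [C id]]]] @ [A [B [B [C id]] % [C id]]]] @ [A [B [C id]]]] @ [A [A [B [C id]]] ++ [B [C id]]]]

6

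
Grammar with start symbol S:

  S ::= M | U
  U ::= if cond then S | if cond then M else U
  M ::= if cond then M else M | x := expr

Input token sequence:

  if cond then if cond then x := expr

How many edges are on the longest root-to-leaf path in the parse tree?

6

[S [U if cond then [S [U if cond then [S [M x := expr]]]]]]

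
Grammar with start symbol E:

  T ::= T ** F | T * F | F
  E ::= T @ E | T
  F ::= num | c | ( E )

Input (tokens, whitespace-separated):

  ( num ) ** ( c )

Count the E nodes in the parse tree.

[E [T [T [F ( [E [T [F num]]] )]] ** [F ( [E [T [F c]]] )]]]

3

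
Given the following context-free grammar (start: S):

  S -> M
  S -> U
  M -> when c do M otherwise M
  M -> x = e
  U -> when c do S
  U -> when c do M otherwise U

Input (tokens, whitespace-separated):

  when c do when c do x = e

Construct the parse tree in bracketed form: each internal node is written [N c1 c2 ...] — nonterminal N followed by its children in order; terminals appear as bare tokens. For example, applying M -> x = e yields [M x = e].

S
U
when c do S
when c do U
when c do when c do S
when c do when c do M
when c do when c do x = e

[S [U when c do [S [U when c do [S [M x = e]]]]]]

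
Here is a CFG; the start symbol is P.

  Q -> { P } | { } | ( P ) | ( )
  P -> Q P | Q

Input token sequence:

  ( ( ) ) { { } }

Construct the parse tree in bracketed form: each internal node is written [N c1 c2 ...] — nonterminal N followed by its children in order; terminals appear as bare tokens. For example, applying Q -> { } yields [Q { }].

P
Q P
( P ) P
( Q ) P
( ( ) ) P
( ( ) ) Q
( ( ) ) { P }
( ( ) ) { Q }
( ( ) ) { { } }

[P [Q ( [P [Q ( )]] )] [P [Q { [P [Q { }]] }]]]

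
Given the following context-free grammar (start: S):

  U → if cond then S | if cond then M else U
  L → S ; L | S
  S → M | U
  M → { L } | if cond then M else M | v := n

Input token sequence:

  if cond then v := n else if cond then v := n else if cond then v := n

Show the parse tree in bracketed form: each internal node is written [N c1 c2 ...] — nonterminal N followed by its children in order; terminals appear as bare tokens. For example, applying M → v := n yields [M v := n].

S
U
if cond then M else U
if cond then v := n else U
if cond then v := n else if cond then M else U
if cond then v := n else if cond then v := n else U
if cond then v := n else if cond then v := n else if cond then S
if cond then v := n else if cond then v := n else if cond then M
if cond then v := n else if cond then v := n else if cond then v := n

[S [U if cond then [M v := n] else [U if cond then [M v := n] else [U if cond then [S [M v := n]]]]]]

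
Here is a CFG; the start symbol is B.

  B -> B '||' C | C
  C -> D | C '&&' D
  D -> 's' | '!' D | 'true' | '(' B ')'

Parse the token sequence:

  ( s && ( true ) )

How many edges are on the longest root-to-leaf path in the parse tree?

[B [C [D ( [B [C [C [D s]] && [D ( [B [C [D true]]] )]]] )]]]

9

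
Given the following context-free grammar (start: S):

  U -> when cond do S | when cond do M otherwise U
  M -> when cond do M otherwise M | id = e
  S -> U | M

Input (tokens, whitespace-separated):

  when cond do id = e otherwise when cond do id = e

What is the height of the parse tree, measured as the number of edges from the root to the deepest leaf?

[S [U when cond do [M id = e] otherwise [U when cond do [S [M id = e]]]]]

5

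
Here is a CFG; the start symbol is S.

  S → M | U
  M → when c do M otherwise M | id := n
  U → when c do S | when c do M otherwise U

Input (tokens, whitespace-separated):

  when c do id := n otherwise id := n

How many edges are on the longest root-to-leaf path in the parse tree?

3

[S [M when c do [M id := n] otherwise [M id := n]]]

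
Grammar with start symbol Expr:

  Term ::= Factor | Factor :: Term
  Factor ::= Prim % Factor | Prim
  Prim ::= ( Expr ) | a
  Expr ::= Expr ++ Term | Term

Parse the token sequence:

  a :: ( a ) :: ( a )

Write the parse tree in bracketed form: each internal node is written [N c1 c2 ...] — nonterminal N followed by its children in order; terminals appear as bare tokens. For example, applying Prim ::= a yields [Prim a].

Expr
Term
Factor :: Term
Prim :: Term
a :: Term
a :: Factor :: Term
a :: Prim :: Term
a :: ( Expr ) :: Term
a :: ( Term ) :: Term
a :: ( Factor ) :: Term
a :: ( Prim ) :: Term
a :: ( a ) :: Term
a :: ( a ) :: Factor
a :: ( a ) :: Prim
a :: ( a ) :: ( Expr )
a :: ( a ) :: ( Term )
a :: ( a ) :: ( Factor )
a :: ( a ) :: ( Prim )
a :: ( a ) :: ( a )

[Expr [Term [Factor [Prim a]] :: [Term [Factor [Prim ( [Expr [Term [Factor [Prim a]]]] )]] :: [Term [Factor [Prim ( [Expr [Term [Factor [Prim a]]]] )]]]]]]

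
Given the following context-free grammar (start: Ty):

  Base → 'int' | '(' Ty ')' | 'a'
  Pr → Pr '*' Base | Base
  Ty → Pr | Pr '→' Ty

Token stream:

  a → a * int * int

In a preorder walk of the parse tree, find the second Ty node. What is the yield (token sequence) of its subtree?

a * int * int

[Ty [Pr [Base a]] → [Ty [Pr [Pr [Pr [Base a]] * [Base int]] * [Base int]]]]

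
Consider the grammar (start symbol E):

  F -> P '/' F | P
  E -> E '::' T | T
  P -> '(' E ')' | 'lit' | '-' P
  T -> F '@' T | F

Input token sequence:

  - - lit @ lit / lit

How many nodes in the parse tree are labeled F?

3

[E [T [F [P - [P - [P lit]]]] @ [T [F [P lit] / [F [P lit]]]]]]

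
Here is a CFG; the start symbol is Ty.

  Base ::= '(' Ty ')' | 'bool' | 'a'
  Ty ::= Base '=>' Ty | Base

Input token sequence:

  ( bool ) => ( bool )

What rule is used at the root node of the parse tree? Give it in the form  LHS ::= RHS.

[Ty [Base ( [Ty [Base bool]] )] => [Ty [Base ( [Ty [Base bool]] )]]]

Ty ::= Base '=>' Ty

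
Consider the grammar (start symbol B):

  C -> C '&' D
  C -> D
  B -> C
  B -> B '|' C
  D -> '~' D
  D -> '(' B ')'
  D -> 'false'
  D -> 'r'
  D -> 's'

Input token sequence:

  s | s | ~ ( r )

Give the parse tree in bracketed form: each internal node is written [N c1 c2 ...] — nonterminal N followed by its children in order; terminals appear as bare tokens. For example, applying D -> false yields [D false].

B
B | C
B | C | C
C | C | C
D | C | C
s | C | C
s | D | C
s | s | C
s | s | D
s | s | ~ D
s | s | ~ ( B )
s | s | ~ ( C )
s | s | ~ ( D )
s | s | ~ ( r )

[B [B [B [C [D s]]] | [C [D s]]] | [C [D ~ [D ( [B [C [D r]]] )]]]]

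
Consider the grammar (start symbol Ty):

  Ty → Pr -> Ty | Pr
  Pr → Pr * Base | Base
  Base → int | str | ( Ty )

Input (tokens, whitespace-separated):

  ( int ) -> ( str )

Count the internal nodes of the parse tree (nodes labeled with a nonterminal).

[Ty [Pr [Base ( [Ty [Pr [Base int]]] )]] -> [Ty [Pr [Base ( [Ty [Pr [Base str]]] )]]]]

12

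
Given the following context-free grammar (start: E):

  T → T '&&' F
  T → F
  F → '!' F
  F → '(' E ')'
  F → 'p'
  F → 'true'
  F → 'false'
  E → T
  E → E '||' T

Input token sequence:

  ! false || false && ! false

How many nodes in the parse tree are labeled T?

3

[E [E [T [F ! [F false]]]] || [T [T [F false]] && [F ! [F false]]]]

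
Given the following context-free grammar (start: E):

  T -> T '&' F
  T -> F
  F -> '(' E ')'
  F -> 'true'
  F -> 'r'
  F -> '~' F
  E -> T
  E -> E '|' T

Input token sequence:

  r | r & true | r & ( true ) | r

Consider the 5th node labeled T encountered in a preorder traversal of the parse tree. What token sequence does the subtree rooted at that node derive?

r

[E [E [E [E [T [F r]]] | [T [T [F r]] & [F true]]] | [T [T [F r]] & [F ( [E [T [F true]]] )]]] | [T [F r]]]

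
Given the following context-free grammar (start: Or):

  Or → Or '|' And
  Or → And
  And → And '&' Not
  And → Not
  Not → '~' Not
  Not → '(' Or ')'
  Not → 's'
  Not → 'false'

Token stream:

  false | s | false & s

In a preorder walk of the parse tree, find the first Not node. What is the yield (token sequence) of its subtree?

false

[Or [Or [Or [And [Not false]]] | [And [Not s]]] | [And [And [Not false]] & [Not s]]]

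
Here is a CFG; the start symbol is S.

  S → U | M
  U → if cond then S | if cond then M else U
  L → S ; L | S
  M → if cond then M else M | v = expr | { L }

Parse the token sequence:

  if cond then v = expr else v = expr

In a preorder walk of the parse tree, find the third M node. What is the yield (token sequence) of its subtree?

[S [M if cond then [M v = expr] else [M v = expr]]]

v = expr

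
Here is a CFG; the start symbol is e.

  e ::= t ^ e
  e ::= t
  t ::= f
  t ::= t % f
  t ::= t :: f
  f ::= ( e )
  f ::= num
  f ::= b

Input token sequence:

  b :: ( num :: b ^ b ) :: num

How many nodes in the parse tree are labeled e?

3

[e [t [t [t [f b]] :: [f ( [e [t [t [f num]] :: [f b]] ^ [e [t [f b]]]] )]] :: [f num]]]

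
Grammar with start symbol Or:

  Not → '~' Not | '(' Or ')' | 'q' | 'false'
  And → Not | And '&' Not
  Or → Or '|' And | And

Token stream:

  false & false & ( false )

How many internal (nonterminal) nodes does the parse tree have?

[Or [And [And [And [Not false]] & [Not false]] & [Not ( [Or [And [Not false]]] )]]]

10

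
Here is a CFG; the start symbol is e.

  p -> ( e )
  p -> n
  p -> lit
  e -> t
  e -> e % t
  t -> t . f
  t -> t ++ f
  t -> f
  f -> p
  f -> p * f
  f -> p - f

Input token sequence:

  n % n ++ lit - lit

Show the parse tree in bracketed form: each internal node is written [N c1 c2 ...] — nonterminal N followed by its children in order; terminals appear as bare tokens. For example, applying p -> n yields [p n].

[e [e [t [f [p n]]]] % [t [t [f [p n]]] ++ [f [p lit] - [f [p lit]]]]]

e
e % t
t % t
f % t
p % t
n % t
n % t ++ f
n % f ++ f
n % p ++ f
n % n ++ f
n % n ++ p - f
n % n ++ lit - f
n % n ++ lit - p
n % n ++ lit - lit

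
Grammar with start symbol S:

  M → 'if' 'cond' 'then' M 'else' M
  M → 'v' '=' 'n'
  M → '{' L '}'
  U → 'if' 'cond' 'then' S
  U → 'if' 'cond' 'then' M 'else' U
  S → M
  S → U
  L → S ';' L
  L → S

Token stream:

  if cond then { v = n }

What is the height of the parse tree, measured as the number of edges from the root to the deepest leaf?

[S [U if cond then [S [M { [L [S [M v = n]]] }]]]]

7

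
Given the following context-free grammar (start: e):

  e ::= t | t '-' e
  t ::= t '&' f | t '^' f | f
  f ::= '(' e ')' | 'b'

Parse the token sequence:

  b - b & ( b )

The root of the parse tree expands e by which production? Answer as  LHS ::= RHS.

e ::= t '-' e

[e [t [f b]] - [e [t [t [f b]] & [f ( [e [t [f b]]] )]]]]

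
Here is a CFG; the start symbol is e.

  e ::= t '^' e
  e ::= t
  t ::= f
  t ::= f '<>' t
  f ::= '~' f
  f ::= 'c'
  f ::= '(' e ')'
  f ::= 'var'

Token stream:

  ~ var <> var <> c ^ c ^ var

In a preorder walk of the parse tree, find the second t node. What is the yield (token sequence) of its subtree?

var <> c

[e [t [f ~ [f var]] <> [t [f var] <> [t [f c]]]] ^ [e [t [f c]] ^ [e [t [f var]]]]]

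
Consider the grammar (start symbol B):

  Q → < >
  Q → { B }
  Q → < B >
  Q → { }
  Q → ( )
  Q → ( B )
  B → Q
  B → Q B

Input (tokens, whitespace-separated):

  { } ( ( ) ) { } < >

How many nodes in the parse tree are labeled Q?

5

[B [Q { }] [B [Q ( [B [Q ( )]] )] [B [Q { }] [B [Q < >]]]]]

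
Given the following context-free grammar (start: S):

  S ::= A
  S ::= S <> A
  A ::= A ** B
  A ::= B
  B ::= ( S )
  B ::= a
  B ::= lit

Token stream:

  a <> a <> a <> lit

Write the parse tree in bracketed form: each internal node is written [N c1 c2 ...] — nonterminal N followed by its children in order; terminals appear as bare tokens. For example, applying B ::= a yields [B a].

[S [S [S [S [A [B a]]] <> [A [B a]]] <> [A [B a]]] <> [A [B lit]]]

S
S <> A
S <> A <> A
S <> A <> A <> A
A <> A <> A <> A
B <> A <> A <> A
a <> A <> A <> A
a <> B <> A <> A
a <> a <> A <> A
a <> a <> B <> A
a <> a <> a <> A
a <> a <> a <> B
a <> a <> a <> lit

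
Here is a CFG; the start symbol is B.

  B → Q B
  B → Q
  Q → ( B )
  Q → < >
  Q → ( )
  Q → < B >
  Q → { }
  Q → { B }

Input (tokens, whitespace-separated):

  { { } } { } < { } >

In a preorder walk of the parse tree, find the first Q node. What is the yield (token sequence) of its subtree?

{ { } }

[B [Q { [B [Q { }]] }] [B [Q { }] [B [Q < [B [Q { }]] >]]]]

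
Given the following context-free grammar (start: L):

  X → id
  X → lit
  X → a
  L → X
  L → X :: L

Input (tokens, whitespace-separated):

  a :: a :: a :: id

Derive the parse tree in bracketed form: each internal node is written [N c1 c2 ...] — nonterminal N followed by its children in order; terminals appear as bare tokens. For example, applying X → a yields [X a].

L
X :: L
a :: L
a :: X :: L
a :: a :: L
a :: a :: X :: L
a :: a :: a :: L
a :: a :: a :: X
a :: a :: a :: id

[L [X a] :: [L [X a] :: [L [X a] :: [L [X id]]]]]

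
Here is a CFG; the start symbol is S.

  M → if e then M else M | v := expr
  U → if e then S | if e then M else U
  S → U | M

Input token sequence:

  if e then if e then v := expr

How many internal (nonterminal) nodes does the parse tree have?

[S [U if e then [S [U if e then [S [M v := expr]]]]]]

6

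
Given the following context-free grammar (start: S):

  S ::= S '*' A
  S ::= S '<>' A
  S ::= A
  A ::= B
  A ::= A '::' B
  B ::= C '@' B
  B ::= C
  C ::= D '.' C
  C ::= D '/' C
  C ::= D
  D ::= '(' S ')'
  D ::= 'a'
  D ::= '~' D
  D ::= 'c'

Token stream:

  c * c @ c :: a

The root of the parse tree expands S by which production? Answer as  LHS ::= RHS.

S ::= S '*' A

[S [S [A [B [C [D c]]]]] * [A [A [B [C [D c]] @ [B [C [D c]]]]] :: [B [C [D a]]]]]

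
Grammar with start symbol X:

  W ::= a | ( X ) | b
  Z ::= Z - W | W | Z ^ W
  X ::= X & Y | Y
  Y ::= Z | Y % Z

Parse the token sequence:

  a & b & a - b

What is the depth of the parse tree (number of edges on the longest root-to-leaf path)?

[X [X [X [Y [Z [W a]]]] & [Y [Z [W b]]]] & [Y [Z [Z [W a]] - [W b]]]]

6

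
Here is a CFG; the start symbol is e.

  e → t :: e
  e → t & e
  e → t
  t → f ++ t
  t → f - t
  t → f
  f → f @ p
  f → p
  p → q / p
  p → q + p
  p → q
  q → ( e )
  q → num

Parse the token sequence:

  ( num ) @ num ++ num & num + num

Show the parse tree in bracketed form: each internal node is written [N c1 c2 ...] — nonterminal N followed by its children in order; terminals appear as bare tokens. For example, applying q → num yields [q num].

[e [t [f [f [p [q ( [e [t [f [p [q num]]]]] )]]] @ [p [q num]]] ++ [t [f [p [q num]]]]] & [e [t [f [p [q num] + [p [q num]]]]]]]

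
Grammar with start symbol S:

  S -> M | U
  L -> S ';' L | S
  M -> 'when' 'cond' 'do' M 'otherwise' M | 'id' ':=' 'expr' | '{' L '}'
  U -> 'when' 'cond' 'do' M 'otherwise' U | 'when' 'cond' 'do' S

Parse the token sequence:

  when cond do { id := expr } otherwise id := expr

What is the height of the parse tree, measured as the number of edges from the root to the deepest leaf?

6

[S [M when cond do [M { [L [S [M id := expr]]] }] otherwise [M id := expr]]]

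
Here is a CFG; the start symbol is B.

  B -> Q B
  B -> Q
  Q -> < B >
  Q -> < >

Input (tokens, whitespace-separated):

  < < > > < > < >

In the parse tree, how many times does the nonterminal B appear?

4

[B [Q < [B [Q < >]] >] [B [Q < >] [B [Q < >]]]]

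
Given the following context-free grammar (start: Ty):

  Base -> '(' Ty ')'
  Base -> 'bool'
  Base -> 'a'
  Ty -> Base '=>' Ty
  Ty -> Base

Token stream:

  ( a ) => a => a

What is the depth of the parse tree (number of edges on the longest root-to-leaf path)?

[Ty [Base ( [Ty [Base a]] )] => [Ty [Base a] => [Ty [Base a]]]]

4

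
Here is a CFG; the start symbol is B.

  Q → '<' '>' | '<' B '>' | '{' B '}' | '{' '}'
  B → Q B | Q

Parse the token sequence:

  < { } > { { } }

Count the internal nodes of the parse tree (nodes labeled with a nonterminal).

8

[B [Q < [B [Q { }]] >] [B [Q { [B [Q { }]] }]]]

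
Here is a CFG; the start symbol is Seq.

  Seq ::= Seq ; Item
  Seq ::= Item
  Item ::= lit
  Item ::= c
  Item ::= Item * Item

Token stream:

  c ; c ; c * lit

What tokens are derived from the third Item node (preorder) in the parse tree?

c * lit

[Seq [Seq [Seq [Item c]] ; [Item c]] ; [Item [Item c] * [Item lit]]]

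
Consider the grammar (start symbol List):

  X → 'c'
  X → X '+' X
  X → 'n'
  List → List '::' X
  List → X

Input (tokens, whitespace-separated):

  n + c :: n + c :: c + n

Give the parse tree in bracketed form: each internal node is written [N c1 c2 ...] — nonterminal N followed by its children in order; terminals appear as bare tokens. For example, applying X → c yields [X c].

List
List :: X
List :: X :: X
X :: X :: X
X + X :: X :: X
n + X :: X :: X
n + c :: X :: X
n + c :: X + X :: X
n + c :: n + X :: X
n + c :: n + c :: X
n + c :: n + c :: X + X
n + c :: n + c :: c + X
n + c :: n + c :: c + n

[List [List [List [X [X n] + [X c]]] :: [X [X n] + [X c]]] :: [X [X c] + [X n]]]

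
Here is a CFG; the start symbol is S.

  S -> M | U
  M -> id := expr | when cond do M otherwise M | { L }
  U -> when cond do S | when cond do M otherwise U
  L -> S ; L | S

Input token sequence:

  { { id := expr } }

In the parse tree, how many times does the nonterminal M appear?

[S [M { [L [S [M { [L [S [M id := expr]]] }]]] }]]

3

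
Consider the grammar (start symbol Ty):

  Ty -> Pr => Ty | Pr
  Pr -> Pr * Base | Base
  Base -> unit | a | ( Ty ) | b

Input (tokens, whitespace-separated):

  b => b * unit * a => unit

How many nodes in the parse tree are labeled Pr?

5

[Ty [Pr [Base b]] => [Ty [Pr [Pr [Pr [Base b]] * [Base unit]] * [Base a]] => [Ty [Pr [Base unit]]]]]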